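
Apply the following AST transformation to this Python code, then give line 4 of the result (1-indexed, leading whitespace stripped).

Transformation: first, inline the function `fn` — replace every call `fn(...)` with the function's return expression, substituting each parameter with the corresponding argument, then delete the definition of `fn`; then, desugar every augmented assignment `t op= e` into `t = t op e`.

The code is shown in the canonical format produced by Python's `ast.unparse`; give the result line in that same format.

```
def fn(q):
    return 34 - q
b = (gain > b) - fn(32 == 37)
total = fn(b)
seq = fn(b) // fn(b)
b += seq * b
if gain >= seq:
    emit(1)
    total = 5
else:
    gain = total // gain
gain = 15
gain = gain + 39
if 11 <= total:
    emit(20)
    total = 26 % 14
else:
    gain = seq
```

b = b + seq * b

Transformed code:
b = (gain > b) - (34 - (32 == 37))
total = 34 - b
seq = (34 - b) // (34 - b)
b = b + seq * b
if gain >= seq:
    emit(1)
    total = 5
else:
    gain = total // gain
gain = 15
gain = gain + 39
if 11 <= total:
    emit(20)
    total = 26 % 14
else:
    gain = seq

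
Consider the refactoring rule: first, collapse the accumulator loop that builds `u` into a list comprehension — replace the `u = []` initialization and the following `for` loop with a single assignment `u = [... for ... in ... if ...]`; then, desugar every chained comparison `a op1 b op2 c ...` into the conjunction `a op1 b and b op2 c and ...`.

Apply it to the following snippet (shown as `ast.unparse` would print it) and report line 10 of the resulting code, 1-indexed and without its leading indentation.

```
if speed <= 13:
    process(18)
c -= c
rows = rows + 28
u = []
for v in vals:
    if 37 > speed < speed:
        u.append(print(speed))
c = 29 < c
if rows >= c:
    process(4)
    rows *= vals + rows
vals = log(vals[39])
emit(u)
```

vals = log(vals[39])

Transformed code:
if speed <= 13:
    process(18)
c -= c
rows = rows + 28
u = [print(speed) for v in vals if 37 > speed and speed < speed]
c = 29 < c
if rows >= c:
    process(4)
    rows *= vals + rows
vals = log(vals[39])
emit(u)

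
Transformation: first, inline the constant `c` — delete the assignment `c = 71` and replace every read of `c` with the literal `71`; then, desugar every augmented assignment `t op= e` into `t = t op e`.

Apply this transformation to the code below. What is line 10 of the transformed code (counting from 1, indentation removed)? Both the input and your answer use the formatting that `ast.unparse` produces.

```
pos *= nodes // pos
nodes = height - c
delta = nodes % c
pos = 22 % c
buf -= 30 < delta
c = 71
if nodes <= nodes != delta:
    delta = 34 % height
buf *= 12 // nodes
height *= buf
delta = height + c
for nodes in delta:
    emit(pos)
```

delta = height + 71

Transformed code:
pos = pos * (nodes // pos)
nodes = height - 71
delta = nodes % 71
pos = 22 % 71
buf = buf - (30 < delta)
if nodes <= nodes != delta:
    delta = 34 % height
buf = buf * (12 // nodes)
height = height * buf
delta = height + 71
for nodes in delta:
    emit(pos)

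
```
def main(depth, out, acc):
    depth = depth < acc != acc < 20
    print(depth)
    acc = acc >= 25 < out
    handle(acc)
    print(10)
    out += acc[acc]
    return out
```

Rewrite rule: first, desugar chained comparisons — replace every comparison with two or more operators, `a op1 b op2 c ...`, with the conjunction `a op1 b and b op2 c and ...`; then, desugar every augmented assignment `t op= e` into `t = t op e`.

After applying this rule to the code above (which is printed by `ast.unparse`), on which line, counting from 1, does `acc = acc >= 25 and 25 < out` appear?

4

Transformed code:
def main(depth, out, acc):
    depth = depth < acc and acc != acc and (acc < 20)
    print(depth)
    acc = acc >= 25 and 25 < out
    handle(acc)
    print(10)
    out = out + acc[acc]
    return out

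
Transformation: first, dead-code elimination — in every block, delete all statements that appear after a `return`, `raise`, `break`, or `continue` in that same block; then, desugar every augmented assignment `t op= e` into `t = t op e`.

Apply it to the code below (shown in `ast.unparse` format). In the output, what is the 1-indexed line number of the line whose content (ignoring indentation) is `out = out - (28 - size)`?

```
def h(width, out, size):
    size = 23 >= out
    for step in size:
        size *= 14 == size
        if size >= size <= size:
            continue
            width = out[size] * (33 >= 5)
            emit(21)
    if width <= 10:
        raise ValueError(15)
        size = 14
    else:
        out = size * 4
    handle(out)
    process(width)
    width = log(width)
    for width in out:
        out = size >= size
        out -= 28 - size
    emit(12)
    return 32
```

Transformed code:
def h(width, out, size):
    size = 23 >= out
    for step in size:
        size = size * (14 == size)
        if size >= size <= size:
            continue
    if width <= 10:
        raise ValueError(15)
    else:
        out = size * 4
    handle(out)
    process(width)
    width = log(width)
    for width in out:
        out = size >= size
        out = out - (28 - size)
    emit(12)
    return 32

16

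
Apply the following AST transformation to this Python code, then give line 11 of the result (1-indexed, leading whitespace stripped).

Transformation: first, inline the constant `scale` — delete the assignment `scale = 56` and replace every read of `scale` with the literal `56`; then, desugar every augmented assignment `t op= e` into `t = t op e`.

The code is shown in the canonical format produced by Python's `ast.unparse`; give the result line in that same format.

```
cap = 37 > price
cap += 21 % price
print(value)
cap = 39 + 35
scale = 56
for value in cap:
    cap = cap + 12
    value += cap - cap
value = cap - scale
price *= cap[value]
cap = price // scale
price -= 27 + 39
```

price = price - (27 + 39)

Transformed code:
cap = 37 > price
cap = cap + 21 % price
print(value)
cap = 39 + 35
for value in cap:
    cap = cap + 12
    value = value + (cap - cap)
value = cap - 56
price = price * cap[value]
cap = price // 56
price = price - (27 + 39)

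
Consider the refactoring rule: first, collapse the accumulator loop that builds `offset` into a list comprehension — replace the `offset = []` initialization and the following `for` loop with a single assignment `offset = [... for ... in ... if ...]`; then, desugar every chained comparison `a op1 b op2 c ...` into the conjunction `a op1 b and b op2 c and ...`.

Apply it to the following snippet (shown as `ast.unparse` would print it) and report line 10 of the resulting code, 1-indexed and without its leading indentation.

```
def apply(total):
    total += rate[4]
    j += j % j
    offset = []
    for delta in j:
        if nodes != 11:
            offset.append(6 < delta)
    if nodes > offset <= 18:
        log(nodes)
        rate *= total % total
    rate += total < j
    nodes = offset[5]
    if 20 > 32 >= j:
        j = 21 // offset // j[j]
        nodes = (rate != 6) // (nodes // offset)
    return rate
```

Transformed code:
def apply(total):
    total += rate[4]
    j += j % j
    offset = [6 < delta for delta in j if nodes != 11]
    if nodes > offset and offset <= 18:
        log(nodes)
        rate *= total % total
    rate += total < j
    nodes = offset[5]
    if 20 > 32 and 32 >= j:
        j = 21 // offset // j[j]
        nodes = (rate != 6) // (nodes // offset)
    return rate

if 20 > 32 and 32 >= j:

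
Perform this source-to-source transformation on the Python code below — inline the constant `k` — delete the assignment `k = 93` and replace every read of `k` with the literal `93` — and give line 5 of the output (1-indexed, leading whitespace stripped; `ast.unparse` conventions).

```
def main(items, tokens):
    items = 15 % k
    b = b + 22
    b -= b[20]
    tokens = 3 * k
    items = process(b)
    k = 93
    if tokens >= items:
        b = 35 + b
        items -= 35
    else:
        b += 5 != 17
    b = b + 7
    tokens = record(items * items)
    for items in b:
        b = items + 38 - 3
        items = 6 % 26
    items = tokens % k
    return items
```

tokens = 3 * 93

Transformed code:
def main(items, tokens):
    items = 15 % 93
    b = b + 22
    b -= b[20]
    tokens = 3 * 93
    items = process(b)
    if tokens >= items:
        b = 35 + b
        items -= 35
    else:
        b += 5 != 17
    b = b + 7
    tokens = record(items * items)
    for items in b:
        b = items + 38 - 3
        items = 6 % 26
    items = tokens % 93
    return items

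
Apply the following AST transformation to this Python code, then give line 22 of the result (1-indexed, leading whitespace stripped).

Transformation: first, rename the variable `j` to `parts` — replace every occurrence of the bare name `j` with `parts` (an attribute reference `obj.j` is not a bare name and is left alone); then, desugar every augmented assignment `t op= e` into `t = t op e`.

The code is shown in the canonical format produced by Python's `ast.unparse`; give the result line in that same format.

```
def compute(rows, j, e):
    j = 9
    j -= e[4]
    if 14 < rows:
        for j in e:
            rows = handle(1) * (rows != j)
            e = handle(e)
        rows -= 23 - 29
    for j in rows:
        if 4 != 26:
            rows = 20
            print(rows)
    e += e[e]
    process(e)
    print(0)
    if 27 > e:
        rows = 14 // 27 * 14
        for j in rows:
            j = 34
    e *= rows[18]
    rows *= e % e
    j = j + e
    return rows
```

Transformed code:
def compute(rows, parts, e):
    parts = 9
    parts = parts - e[4]
    if 14 < rows:
        for parts in e:
            rows = handle(1) * (rows != parts)
            e = handle(e)
        rows = rows - (23 - 29)
    for parts in rows:
        if 4 != 26:
            rows = 20
            print(rows)
    e = e + e[e]
    process(e)
    print(0)
    if 27 > e:
        rows = 14 // 27 * 14
        for parts in rows:
            parts = 34
    e = e * rows[18]
    rows = rows * (e % e)
    parts = parts + e
    return rows

parts = parts + e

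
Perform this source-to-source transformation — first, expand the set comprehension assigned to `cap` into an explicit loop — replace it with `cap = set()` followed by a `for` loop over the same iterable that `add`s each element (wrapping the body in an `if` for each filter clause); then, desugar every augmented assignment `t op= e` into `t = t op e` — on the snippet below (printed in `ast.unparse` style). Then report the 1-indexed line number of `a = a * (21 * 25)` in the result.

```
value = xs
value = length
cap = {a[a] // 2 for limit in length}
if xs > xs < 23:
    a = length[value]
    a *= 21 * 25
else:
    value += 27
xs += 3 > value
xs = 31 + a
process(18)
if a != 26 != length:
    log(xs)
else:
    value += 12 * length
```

8

Transformed code:
value = xs
value = length
cap = set()
for limit in length:
    cap.add(a[a] // 2)
if xs > xs < 23:
    a = length[value]
    a = a * (21 * 25)
else:
    value = value + 27
xs = xs + (3 > value)
xs = 31 + a
process(18)
if a != 26 != length:
    log(xs)
else:
    value = value + 12 * length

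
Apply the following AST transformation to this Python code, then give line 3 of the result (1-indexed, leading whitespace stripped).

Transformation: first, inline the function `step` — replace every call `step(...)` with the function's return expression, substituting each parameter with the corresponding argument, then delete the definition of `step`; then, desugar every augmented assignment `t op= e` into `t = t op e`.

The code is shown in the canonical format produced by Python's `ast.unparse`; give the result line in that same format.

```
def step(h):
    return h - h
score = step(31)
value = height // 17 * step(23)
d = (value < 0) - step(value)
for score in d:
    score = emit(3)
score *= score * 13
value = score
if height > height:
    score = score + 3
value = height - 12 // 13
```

d = (value < 0) - (value - value)

Transformed code:
score = 31 - 31
value = height // 17 * (23 - 23)
d = (value < 0) - (value - value)
for score in d:
    score = emit(3)
score = score * (score * 13)
value = score
if height > height:
    score = score + 3
value = height - 12 // 13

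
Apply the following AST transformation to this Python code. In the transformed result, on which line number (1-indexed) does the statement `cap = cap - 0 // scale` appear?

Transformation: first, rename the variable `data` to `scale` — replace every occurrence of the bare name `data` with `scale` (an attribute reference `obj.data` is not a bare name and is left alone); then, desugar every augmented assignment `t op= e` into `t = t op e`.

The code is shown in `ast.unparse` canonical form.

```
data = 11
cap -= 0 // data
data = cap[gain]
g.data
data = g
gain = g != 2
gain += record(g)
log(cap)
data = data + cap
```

2

Transformed code:
scale = 11
cap = cap - 0 // scale
scale = cap[gain]
g.data
scale = g
gain = g != 2
gain = gain + record(g)
log(cap)
scale = scale + cap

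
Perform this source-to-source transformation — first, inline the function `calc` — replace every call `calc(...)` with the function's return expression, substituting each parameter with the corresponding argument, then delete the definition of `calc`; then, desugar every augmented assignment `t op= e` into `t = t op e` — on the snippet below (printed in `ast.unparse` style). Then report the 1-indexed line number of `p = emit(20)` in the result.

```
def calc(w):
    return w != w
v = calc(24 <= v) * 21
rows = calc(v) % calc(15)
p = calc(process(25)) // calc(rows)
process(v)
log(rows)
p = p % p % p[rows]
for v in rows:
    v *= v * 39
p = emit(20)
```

9

Transformed code:
v = ((24 <= v) != (24 <= v)) * 21
rows = (v != v) % (15 != 15)
p = (process(25) != process(25)) // (rows != rows)
process(v)
log(rows)
p = p % p % p[rows]
for v in rows:
    v = v * (v * 39)
p = emit(20)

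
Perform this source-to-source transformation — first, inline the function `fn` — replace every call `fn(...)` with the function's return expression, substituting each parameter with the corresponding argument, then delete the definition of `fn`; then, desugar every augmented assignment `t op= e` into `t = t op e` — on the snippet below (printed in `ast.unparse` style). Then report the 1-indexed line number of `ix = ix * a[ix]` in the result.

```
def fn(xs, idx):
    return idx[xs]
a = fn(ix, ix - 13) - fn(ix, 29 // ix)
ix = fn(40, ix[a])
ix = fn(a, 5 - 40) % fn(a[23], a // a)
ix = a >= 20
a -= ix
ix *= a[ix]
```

6

Transformed code:
a = (ix - 13)[ix] - (29 // ix)[ix]
ix = ix[a][40]
ix = (5 - 40)[a] % (a // a)[a[23]]
ix = a >= 20
a = a - ix
ix = ix * a[ix]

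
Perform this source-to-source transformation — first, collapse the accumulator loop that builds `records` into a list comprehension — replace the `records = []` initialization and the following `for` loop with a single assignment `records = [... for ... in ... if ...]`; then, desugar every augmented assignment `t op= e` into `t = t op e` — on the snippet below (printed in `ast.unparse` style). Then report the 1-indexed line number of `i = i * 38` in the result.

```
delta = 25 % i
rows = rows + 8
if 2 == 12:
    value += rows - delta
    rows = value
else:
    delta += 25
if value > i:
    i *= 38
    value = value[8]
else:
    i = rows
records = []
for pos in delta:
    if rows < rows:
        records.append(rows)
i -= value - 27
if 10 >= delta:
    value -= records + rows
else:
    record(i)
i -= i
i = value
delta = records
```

9

Transformed code:
delta = 25 % i
rows = rows + 8
if 2 == 12:
    value = value + (rows - delta)
    rows = value
else:
    delta = delta + 25
if value > i:
    i = i * 38
    value = value[8]
else:
    i = rows
records = [rows for pos in delta if rows < rows]
i = i - (value - 27)
if 10 >= delta:
    value = value - (records + rows)
else:
    record(i)
i = i - i
i = value
delta = records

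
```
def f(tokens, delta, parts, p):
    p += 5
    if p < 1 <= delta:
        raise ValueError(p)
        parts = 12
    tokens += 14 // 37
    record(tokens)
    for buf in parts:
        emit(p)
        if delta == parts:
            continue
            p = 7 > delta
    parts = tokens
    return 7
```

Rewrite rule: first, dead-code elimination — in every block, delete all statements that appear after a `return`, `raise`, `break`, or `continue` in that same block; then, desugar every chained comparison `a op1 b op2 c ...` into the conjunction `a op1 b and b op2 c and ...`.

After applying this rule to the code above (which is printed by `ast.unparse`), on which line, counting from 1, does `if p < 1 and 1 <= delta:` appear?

Transformed code:
def f(tokens, delta, parts, p):
    p += 5
    if p < 1 and 1 <= delta:
        raise ValueError(p)
    tokens += 14 // 37
    record(tokens)
    for buf in parts:
        emit(p)
        if delta == parts:
            continue
    parts = tokens
    return 7

3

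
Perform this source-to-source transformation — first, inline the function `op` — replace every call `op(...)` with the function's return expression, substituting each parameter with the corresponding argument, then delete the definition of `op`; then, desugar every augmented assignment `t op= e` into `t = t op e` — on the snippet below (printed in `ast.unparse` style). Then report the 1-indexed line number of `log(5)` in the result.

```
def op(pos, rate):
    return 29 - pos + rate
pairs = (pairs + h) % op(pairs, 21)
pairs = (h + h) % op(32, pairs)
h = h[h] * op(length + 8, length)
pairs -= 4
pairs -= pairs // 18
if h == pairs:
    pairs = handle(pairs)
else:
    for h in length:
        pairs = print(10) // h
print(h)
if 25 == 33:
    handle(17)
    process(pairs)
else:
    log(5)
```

16

Transformed code:
pairs = (pairs + h) % (29 - pairs + 21)
pairs = (h + h) % (29 - 32 + pairs)
h = h[h] * (29 - (length + 8) + length)
pairs = pairs - 4
pairs = pairs - pairs // 18
if h == pairs:
    pairs = handle(pairs)
else:
    for h in length:
        pairs = print(10) // h
print(h)
if 25 == 33:
    handle(17)
    process(pairs)
else:
    log(5)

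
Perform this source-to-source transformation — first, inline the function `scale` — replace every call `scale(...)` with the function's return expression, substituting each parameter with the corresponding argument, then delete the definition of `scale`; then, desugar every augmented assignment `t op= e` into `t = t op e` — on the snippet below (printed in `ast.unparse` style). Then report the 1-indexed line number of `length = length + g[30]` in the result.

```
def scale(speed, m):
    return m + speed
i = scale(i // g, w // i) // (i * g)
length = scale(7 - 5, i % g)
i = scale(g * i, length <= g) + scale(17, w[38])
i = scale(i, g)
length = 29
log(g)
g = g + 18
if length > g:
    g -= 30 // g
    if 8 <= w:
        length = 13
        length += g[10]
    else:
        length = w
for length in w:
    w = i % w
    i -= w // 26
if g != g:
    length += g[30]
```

Transformed code:
i = (w // i + i // g) // (i * g)
length = i % g + (7 - 5)
i = (length <= g) + g * i + (w[38] + 17)
i = g + i
length = 29
log(g)
g = g + 18
if length > g:
    g = g - 30 // g
    if 8 <= w:
        length = 13
        length = length + g[10]
    else:
        length = w
for length in w:
    w = i % w
    i = i - w // 26
if g != g:
    length = length + g[30]

19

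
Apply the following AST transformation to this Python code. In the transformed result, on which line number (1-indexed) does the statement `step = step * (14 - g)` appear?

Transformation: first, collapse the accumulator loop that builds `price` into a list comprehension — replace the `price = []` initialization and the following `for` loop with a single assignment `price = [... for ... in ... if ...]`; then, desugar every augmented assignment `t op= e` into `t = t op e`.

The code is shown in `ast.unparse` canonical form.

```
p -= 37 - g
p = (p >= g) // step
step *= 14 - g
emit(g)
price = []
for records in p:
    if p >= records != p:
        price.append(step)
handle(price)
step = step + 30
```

3

Transformed code:
p = p - (37 - g)
p = (p >= g) // step
step = step * (14 - g)
emit(g)
price = [step for records in p if p >= records != p]
handle(price)
step = step + 30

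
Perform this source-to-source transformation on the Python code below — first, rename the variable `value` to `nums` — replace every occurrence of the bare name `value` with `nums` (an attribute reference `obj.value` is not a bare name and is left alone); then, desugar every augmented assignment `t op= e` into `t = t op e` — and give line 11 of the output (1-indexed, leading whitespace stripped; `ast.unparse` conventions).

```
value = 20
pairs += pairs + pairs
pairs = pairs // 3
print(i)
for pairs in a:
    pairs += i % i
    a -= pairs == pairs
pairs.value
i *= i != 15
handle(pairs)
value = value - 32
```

nums = nums - 32

Transformed code:
nums = 20
pairs = pairs + (pairs + pairs)
pairs = pairs // 3
print(i)
for pairs in a:
    pairs = pairs + i % i
    a = a - (pairs == pairs)
pairs.value
i = i * (i != 15)
handle(pairs)
nums = nums - 32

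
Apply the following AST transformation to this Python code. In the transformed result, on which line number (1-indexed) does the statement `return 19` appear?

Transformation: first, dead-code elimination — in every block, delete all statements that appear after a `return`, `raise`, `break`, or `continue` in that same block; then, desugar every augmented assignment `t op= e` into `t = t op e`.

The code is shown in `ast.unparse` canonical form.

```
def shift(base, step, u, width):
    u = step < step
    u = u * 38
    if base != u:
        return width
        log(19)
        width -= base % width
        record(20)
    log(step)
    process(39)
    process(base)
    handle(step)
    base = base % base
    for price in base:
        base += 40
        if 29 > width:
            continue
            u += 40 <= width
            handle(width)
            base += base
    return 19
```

15

Transformed code:
def shift(base, step, u, width):
    u = step < step
    u = u * 38
    if base != u:
        return width
    log(step)
    process(39)
    process(base)
    handle(step)
    base = base % base
    for price in base:
        base = base + 40
        if 29 > width:
            continue
    return 19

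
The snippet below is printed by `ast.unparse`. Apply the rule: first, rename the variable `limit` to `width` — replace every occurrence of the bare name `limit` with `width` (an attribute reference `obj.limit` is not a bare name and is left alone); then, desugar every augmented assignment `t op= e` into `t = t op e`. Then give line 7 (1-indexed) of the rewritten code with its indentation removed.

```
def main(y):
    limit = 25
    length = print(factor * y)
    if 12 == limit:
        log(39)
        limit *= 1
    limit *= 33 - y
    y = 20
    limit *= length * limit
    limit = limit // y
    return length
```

Transformed code:
def main(y):
    width = 25
    length = print(factor * y)
    if 12 == width:
        log(39)
        width = width * 1
    width = width * (33 - y)
    y = 20
    width = width * (length * width)
    width = width // y
    return length

width = width * (33 - y)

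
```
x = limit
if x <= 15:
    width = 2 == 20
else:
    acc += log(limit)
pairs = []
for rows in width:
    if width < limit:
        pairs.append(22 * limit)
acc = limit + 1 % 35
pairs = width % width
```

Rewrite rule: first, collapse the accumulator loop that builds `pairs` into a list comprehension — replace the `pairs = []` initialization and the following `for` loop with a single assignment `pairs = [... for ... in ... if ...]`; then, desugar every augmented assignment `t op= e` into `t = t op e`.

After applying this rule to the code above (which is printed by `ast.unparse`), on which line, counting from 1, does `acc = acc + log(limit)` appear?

Transformed code:
x = limit
if x <= 15:
    width = 2 == 20
else:
    acc = acc + log(limit)
pairs = [22 * limit for rows in width if width < limit]
acc = limit + 1 % 35
pairs = width % width

5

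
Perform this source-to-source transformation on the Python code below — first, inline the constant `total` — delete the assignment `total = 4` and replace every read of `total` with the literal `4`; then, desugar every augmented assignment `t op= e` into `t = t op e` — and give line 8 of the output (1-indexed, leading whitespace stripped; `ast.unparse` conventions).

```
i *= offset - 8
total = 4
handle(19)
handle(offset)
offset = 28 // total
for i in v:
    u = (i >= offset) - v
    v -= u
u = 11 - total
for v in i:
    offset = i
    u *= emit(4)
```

u = 11 - 4

Transformed code:
i = i * (offset - 8)
handle(19)
handle(offset)
offset = 28 // 4
for i in v:
    u = (i >= offset) - v
    v = v - u
u = 11 - 4
for v in i:
    offset = i
    u = u * emit(4)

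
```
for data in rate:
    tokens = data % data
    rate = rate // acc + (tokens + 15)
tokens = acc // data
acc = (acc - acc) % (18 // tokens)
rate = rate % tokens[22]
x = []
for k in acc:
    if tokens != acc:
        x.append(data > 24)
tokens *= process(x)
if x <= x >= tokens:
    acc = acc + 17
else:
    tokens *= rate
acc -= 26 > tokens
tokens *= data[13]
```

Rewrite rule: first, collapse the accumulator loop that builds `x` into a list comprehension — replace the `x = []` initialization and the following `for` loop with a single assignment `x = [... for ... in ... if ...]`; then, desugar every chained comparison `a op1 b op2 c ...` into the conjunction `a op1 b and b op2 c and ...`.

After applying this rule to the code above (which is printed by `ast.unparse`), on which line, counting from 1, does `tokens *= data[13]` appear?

14

Transformed code:
for data in rate:
    tokens = data % data
    rate = rate // acc + (tokens + 15)
tokens = acc // data
acc = (acc - acc) % (18 // tokens)
rate = rate % tokens[22]
x = [data > 24 for k in acc if tokens != acc]
tokens *= process(x)
if x <= x and x >= tokens:
    acc = acc + 17
else:
    tokens *= rate
acc -= 26 > tokens
tokens *= data[13]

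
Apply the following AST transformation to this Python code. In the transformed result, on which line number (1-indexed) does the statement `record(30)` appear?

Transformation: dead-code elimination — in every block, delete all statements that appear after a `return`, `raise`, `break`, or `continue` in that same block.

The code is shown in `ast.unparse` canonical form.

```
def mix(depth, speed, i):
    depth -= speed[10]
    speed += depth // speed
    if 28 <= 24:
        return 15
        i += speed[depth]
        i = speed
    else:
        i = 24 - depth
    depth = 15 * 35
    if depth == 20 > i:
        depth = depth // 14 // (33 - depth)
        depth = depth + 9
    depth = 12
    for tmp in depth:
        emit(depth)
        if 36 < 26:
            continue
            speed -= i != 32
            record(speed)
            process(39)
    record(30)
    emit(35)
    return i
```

17

Transformed code:
def mix(depth, speed, i):
    depth -= speed[10]
    speed += depth // speed
    if 28 <= 24:
        return 15
    else:
        i = 24 - depth
    depth = 15 * 35
    if depth == 20 > i:
        depth = depth // 14 // (33 - depth)
        depth = depth + 9
    depth = 12
    for tmp in depth:
        emit(depth)
        if 36 < 26:
            continue
    record(30)
    emit(35)
    return i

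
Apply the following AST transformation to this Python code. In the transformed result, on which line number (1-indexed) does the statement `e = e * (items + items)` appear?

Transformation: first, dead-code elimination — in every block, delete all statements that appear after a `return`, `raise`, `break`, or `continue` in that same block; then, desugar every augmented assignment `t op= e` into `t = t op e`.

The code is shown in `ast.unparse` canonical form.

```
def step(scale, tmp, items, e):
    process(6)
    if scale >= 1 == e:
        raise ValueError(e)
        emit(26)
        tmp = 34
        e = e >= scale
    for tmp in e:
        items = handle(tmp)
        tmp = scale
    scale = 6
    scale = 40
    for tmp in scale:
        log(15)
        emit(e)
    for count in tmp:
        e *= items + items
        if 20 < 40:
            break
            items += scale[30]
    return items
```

Transformed code:
def step(scale, tmp, items, e):
    process(6)
    if scale >= 1 == e:
        raise ValueError(e)
    for tmp in e:
        items = handle(tmp)
        tmp = scale
    scale = 6
    scale = 40
    for tmp in scale:
        log(15)
        emit(e)
    for count in tmp:
        e = e * (items + items)
        if 20 < 40:
            break
    return items

14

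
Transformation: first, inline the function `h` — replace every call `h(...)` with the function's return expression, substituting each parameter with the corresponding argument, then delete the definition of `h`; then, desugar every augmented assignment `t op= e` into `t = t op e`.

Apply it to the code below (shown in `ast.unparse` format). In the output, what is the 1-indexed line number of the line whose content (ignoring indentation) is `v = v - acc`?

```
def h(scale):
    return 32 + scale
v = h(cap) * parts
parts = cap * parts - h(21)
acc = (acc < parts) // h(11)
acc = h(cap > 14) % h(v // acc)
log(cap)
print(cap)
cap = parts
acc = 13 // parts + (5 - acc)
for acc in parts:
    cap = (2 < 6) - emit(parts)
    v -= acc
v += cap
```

11

Transformed code:
v = (32 + cap) * parts
parts = cap * parts - (32 + 21)
acc = (acc < parts) // (32 + 11)
acc = (32 + (cap > 14)) % (32 + v // acc)
log(cap)
print(cap)
cap = parts
acc = 13 // parts + (5 - acc)
for acc in parts:
    cap = (2 < 6) - emit(parts)
    v = v - acc
v = v + cap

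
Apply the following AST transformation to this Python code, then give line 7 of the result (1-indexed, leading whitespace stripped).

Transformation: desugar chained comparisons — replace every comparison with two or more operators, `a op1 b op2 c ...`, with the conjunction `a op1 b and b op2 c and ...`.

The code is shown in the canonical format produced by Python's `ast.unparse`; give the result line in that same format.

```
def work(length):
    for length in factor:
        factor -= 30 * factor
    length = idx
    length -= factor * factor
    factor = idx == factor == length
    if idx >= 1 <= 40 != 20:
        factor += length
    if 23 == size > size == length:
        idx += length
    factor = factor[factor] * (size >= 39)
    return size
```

Transformed code:
def work(length):
    for length in factor:
        factor -= 30 * factor
    length = idx
    length -= factor * factor
    factor = idx == factor and factor == length
    if idx >= 1 and 1 <= 40 and (40 != 20):
        factor += length
    if 23 == size and size > size and (size == length):
        idx += length
    factor = factor[factor] * (size >= 39)
    return size

if idx >= 1 and 1 <= 40 and (40 != 20):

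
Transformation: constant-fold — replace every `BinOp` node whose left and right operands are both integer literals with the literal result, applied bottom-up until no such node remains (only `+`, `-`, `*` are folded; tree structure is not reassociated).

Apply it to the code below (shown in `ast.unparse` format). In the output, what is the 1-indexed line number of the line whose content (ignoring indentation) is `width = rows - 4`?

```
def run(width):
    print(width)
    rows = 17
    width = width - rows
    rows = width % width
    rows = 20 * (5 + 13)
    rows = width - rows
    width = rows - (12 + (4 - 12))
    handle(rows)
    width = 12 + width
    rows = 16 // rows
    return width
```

Transformed code:
def run(width):
    print(width)
    rows = 17
    width = width - rows
    rows = width % width
    rows = 360
    rows = width - rows
    width = rows - 4
    handle(rows)
    width = 12 + width
    rows = 16 // rows
    return width

8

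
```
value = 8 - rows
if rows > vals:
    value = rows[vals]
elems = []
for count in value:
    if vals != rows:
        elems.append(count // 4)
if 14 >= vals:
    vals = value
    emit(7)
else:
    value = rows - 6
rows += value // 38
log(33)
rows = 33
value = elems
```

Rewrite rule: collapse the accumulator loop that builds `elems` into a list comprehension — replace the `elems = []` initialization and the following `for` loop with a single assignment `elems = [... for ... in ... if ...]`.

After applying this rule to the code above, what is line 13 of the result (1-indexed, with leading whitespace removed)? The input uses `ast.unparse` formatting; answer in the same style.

value = elems

Transformed code:
value = 8 - rows
if rows > vals:
    value = rows[vals]
elems = [count // 4 for count in value if vals != rows]
if 14 >= vals:
    vals = value
    emit(7)
else:
    value = rows - 6
rows += value // 38
log(33)
rows = 33
value = elems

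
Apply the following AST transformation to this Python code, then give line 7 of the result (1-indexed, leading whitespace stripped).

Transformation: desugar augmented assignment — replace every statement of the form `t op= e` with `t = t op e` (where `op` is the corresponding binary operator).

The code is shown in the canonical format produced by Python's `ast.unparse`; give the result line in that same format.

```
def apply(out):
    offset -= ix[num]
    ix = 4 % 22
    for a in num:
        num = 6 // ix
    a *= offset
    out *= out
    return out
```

out = out * out

Transformed code:
def apply(out):
    offset = offset - ix[num]
    ix = 4 % 22
    for a in num:
        num = 6 // ix
    a = a * offset
    out = out * out
    return out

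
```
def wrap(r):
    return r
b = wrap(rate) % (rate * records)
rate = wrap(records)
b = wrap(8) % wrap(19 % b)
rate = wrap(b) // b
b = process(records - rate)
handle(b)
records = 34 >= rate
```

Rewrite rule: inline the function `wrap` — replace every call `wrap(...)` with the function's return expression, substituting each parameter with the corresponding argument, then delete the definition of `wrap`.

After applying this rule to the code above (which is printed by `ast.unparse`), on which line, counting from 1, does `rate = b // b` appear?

Transformed code:
b = rate % (rate * records)
rate = records
b = 8 % (19 % b)
rate = b // b
b = process(records - rate)
handle(b)
records = 34 >= rate

4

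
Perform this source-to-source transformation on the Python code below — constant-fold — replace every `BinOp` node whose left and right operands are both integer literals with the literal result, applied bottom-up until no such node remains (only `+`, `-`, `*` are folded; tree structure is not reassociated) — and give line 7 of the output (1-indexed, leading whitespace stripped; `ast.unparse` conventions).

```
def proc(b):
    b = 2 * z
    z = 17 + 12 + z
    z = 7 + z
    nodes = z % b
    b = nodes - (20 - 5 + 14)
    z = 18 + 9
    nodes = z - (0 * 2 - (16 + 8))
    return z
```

Transformed code:
def proc(b):
    b = 2 * z
    z = 29 + z
    z = 7 + z
    nodes = z % b
    b = nodes - 29
    z = 27
    nodes = z - -24
    return z

z = 27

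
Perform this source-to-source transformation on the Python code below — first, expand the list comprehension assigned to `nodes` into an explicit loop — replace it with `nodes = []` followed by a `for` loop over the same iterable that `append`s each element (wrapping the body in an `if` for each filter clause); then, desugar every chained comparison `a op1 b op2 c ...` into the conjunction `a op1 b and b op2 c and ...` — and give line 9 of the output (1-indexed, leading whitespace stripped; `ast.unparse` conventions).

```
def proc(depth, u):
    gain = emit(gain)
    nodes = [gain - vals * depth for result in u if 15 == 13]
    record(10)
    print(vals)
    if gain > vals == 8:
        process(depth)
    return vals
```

Transformed code:
def proc(depth, u):
    gain = emit(gain)
    nodes = []
    for result in u:
        if 15 == 13:
            nodes.append(gain - vals * depth)
    record(10)
    print(vals)
    if gain > vals and vals == 8:
        process(depth)
    return vals

if gain > vals and vals == 8:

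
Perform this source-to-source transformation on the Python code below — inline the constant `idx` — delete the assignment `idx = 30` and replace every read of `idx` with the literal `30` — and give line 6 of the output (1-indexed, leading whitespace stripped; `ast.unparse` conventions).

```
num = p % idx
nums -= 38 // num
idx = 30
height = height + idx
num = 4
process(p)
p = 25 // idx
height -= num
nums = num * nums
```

p = 25 // 30

Transformed code:
num = p % 30
nums -= 38 // num
height = height + 30
num = 4
process(p)
p = 25 // 30
height -= num
nums = num * nums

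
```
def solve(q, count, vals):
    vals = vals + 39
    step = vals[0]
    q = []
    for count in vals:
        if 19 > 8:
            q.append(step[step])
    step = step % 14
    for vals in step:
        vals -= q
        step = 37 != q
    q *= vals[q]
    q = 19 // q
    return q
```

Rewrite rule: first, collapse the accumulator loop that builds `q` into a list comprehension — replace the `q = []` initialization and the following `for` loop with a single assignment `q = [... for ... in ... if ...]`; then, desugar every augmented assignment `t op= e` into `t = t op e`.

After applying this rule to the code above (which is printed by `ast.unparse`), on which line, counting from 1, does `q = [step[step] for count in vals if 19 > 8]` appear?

Transformed code:
def solve(q, count, vals):
    vals = vals + 39
    step = vals[0]
    q = [step[step] for count in vals if 19 > 8]
    step = step % 14
    for vals in step:
        vals = vals - q
        step = 37 != q
    q = q * vals[q]
    q = 19 // q
    return q

4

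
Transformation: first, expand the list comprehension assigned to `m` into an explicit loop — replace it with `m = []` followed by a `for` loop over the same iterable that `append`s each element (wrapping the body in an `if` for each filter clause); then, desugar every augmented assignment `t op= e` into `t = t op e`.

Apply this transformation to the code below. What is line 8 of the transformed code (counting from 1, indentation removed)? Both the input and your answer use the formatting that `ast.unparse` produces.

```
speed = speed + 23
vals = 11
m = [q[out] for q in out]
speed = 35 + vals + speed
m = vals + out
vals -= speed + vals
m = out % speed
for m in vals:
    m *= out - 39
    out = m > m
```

Transformed code:
speed = speed + 23
vals = 11
m = []
for q in out:
    m.append(q[out])
speed = 35 + vals + speed
m = vals + out
vals = vals - (speed + vals)
m = out % speed
for m in vals:
    m = m * (out - 39)
    out = m > m

vals = vals - (speed + vals)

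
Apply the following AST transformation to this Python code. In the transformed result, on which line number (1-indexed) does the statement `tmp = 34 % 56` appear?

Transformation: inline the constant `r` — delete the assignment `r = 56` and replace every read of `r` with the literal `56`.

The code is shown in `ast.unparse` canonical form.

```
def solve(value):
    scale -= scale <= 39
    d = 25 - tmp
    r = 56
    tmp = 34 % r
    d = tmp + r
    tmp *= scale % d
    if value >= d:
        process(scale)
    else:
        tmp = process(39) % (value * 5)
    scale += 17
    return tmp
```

Transformed code:
def solve(value):
    scale -= scale <= 39
    d = 25 - tmp
    tmp = 34 % 56
    d = tmp + 56
    tmp *= scale % d
    if value >= d:
        process(scale)
    else:
        tmp = process(39) % (value * 5)
    scale += 17
    return tmp

4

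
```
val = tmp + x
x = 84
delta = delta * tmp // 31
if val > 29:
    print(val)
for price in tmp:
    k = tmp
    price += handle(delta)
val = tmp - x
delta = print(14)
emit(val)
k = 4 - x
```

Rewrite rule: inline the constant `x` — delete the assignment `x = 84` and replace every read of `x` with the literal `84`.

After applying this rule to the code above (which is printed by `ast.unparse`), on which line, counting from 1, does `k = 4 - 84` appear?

Transformed code:
val = tmp + 84
delta = delta * tmp // 31
if val > 29:
    print(val)
for price in tmp:
    k = tmp
    price += handle(delta)
val = tmp - 84
delta = print(14)
emit(val)
k = 4 - 84

11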